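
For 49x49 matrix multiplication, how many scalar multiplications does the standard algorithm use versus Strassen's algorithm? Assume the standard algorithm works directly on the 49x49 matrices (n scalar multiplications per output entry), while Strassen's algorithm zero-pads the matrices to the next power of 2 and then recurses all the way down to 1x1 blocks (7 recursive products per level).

Matrix multiplication for 49x49 matrices:

Strassen's algorithm requires power-of-2 dimensions. Pad 49x49 to 64x64 (next power of 2).

Standard algorithm: 49^3 = 117649 multiplications
Strassen's algorithm: 7^(log2(64)) = 7^6 = 117649 multiplications
Savings: 117649 - 117649 = 0 multiplications

Standard: 117649 multiplications (49^3). Strassen: 117649 multiplications (7^6, after padding to 64x64). Strassen reduces 8 recursive multiplications to 7 at each level.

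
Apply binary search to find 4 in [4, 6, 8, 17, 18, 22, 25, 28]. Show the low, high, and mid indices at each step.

Binary search for 4 in [4, 6, 8, 17, 18, 22, 25, 28]:

lo=0, hi=7, mid=3, arr[mid]=17 -> 17 > 4, search left half
lo=0, hi=2, mid=1, arr[mid]=6 -> 6 > 4, search left half
lo=0, hi=0, mid=0, arr[mid]=4 -> Found target at index 0!

Binary search finds 4 at index 0 after 3 comparisons. The search repeatedly halves the search space by comparing with the middle element.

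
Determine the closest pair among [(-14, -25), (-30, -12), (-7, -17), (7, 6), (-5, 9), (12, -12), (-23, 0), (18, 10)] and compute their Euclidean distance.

Computing all pairwise distances among 8 points:

d((-14, -25), (-30, -12)) = 20.6155
d((-14, -25), (-7, -17)) = 10.6301 <-- minimum
d((-14, -25), (7, 6)) = 37.4433
d((-14, -25), (-5, 9)) = 35.171
d((-14, -25), (12, -12)) = 29.0689
d((-14, -25), (-23, 0)) = 26.5707
d((-14, -25), (18, 10)) = 47.4236
d((-30, -12), (-7, -17)) = 23.5372
d((-30, -12), (7, 6)) = 41.1461
d((-30, -12), (-5, 9)) = 32.6497
d((-30, -12), (12, -12)) = 42.0
d((-30, -12), (-23, 0)) = 13.8924
d((-30, -12), (18, 10)) = 52.8015
d((-7, -17), (7, 6)) = 26.9258
d((-7, -17), (-5, 9)) = 26.0768
d((-7, -17), (12, -12)) = 19.6469
d((-7, -17), (-23, 0)) = 23.3452
d((-7, -17), (18, 10)) = 36.7967
d((7, 6), (-5, 9)) = 12.3693
d((7, 6), (12, -12)) = 18.6815
d((7, 6), (-23, 0)) = 30.5941
d((7, 6), (18, 10)) = 11.7047
d((-5, 9), (12, -12)) = 27.0185
d((-5, 9), (-23, 0)) = 20.1246
d((-5, 9), (18, 10)) = 23.0217
d((12, -12), (-23, 0)) = 37.0
d((12, -12), (18, 10)) = 22.8035
d((-23, 0), (18, 10)) = 42.2019

Closest pair: (-14, -25) and (-7, -17) with distance 10.6301

The closest pair is (-14, -25) and (-7, -17) with Euclidean distance 10.6301. For 8 points, brute-force pairwise comparison is shown above. For large n, the divide-and-conquer algorithm (sort by x, recurse on halves, check the dividing strip) achieves O(n log n).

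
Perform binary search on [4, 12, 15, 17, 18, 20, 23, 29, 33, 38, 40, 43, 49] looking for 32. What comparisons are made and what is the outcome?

Binary search for 32 in [4, 12, 15, 17, 18, 20, 23, 29, 33, 38, 40, 43, 49]:

lo=0, hi=12, mid=6, arr[mid]=23 -> 23 < 32, search right half
lo=7, hi=12, mid=9, arr[mid]=38 -> 38 > 32, search left half
lo=7, hi=8, mid=7, arr[mid]=29 -> 29 < 32, search right half
lo=8, hi=8, mid=8, arr[mid]=33 -> 33 > 32, search left half
lo=8 > hi=7, target 32 not found

Binary search determines that 32 is not in the array after 4 comparisons. The search space was exhausted without finding the target.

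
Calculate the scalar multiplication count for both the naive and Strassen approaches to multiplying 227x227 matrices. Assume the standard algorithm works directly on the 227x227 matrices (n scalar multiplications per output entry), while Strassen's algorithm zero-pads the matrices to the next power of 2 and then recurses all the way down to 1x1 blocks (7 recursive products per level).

Matrix multiplication for 227x227 matrices:

Strassen's algorithm requires power-of-2 dimensions. Pad 227x227 to 256x256 (next power of 2).

Standard algorithm: 227^3 = 11697083 multiplications
Strassen's algorithm: 7^(log2(256)) = 7^8 = 5764801 multiplications
Savings: 11697083 - 5764801 = 5932282 multiplications

Standard: 11697083 multiplications (227^3). Strassen: 5764801 multiplications (7^8, after padding to 256x256). Strassen reduces 8 recursive multiplications to 7 at each level.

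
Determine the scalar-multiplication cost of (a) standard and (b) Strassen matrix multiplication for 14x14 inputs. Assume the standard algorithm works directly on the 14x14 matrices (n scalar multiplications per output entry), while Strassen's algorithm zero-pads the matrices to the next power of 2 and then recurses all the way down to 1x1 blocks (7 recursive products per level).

Matrix multiplication for 14x14 matrices:

Strassen's algorithm requires power-of-2 dimensions. Pad 14x14 to 16x16 (next power of 2).

Standard algorithm: 14^3 = 2744 multiplications
Strassen's algorithm: 7^(log2(16)) = 7^4 = 2401 multiplications
Savings: 2744 - 2401 = 343 multiplications

Standard: 2744 multiplications (14^3). Strassen: 2401 multiplications (7^4, after padding to 16x16). Strassen reduces 8 recursive multiplications to 7 at each level.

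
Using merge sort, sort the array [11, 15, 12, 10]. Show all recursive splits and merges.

Merge sort trace:

Split: [11, 15, 12, 10] -> [11, 15] and [12, 10]
  Split: [11, 15] -> [11] and [15]
  Merge: [11] + [15] -> [11, 15]
  Split: [12, 10] -> [12] and [10]
  Merge: [12] + [10] -> [10, 12]
Merge: [11, 15] + [10, 12] -> [10, 11, 12, 15]

Final sorted array: [10, 11, 12, 15]

The merge sort proceeds by recursively splitting the array and merging sorted halves.
After all merges, the sorted array is [10, 11, 12, 15].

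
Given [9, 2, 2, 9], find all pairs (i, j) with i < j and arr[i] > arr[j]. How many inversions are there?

Finding inversions in [9, 2, 2, 9]:

(0, 1): arr[0]=9 > arr[1]=2
(0, 2): arr[0]=9 > arr[2]=2

Total inversions: 2

The array has 2 inversion(s): (0,1), (0,2). Each pair (i,j) satisfies i < j and arr[i] > arr[j].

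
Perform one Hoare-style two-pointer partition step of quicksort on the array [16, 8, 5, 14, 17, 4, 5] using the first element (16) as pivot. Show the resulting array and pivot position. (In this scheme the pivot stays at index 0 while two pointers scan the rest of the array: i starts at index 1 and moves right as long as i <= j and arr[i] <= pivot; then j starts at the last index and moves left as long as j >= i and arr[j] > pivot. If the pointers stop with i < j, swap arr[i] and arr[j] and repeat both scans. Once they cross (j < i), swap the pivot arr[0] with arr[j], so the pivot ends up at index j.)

Hoare-style two-pointer partition with pivot = 16:

Initial array: [16, 8, 5, 14, 17, 4, 5]

Pointers start at i = 1, j = 6.
i stops at index 4 (arr[4]=17 > 16), j stops at index 6 (arr[6]=5 <= 16): swap arr[4] and arr[6], array becomes [16, 8, 5, 14, 5, 4, 17]
i ends at 6, j ends at 5: the pointers have crossed (j < i), so scanning stops.

Swap pivot arr[0] with arr[5] to place pivot at position 5: [4, 8, 5, 14, 5, 16, 17]
Pivot position: 5

After partitioning with pivot 16, the array becomes [4, 8, 5, 14, 5, 16, 17]. The pivot is placed at index 5. All elements to the left of the pivot are <= 16, and all elements to the right are > 16.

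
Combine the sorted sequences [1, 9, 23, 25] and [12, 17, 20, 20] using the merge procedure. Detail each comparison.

Merging process:

Compare 1 vs 12: take 1 from left. Merged: [1]
Compare 9 vs 12: take 9 from left. Merged: [1, 9]
Compare 23 vs 12: take 12 from right. Merged: [1, 9, 12]
Compare 23 vs 17: take 17 from right. Merged: [1, 9, 12, 17]
Compare 23 vs 20: take 20 from right. Merged: [1, 9, 12, 17, 20]
Compare 23 vs 20: take 20 from right. Merged: [1, 9, 12, 17, 20, 20]
Append remaining from left: [23, 25]. Merged: [1, 9, 12, 17, 20, 20, 23, 25]

Final merged array: [1, 9, 12, 17, 20, 20, 23, 25]
Total comparisons: 6

The merged array is [1, 9, 12, 17, 20, 20, 23, 25], requiring 6 comparisons. The merge step runs in O(n) time where n is the total number of elements.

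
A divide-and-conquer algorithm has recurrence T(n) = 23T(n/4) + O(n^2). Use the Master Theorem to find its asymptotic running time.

Master Theorem for T(n) = 23T(n/4) + O(n^2):

a = 23, b = 4, c = 2
log_b(a) = log_4(23) = 2.2618

Case 1: c = 2 < log_4(23) = 2.2618
T(n) = O(n^(log_4 23))

For T(n) = 23T(n/4) + O(n^2): log_4(23) = 2.2618. This is Case 1 of the Master Theorem (c < log_b(a), work dominated by leaves), giving O(n^(log_4 23)).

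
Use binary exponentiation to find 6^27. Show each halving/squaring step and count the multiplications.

Computing 6^27 by squaring (build up from 6^1; each line after the first costs one multiplication):

6^1 = 6
6^2 = (6^1)^2 = 6^2 = 36
6^3 = 6 * 6^2 = 6 * 36 = 216
6^6 = (6^3)^2 = 216^2 = 46656
6^12 = (6^6)^2 = 46656^2 = 2176782336
6^13 = 6 * 6^12 = 6 * 2176782336 = 13060694016
6^26 = (6^13)^2 = 13060694016^2 = 170581728179578208256
6^27 = 6 * 6^26 = 6 * 170581728179578208256 = 1023490369077469249536

Result: 1023490369077469249536
Multiplications needed: 7 (7 lines after 6^1)

6^27 = 1023490369077469249536. Using exponentiation by squaring, this requires 7 multiplications. The key idea: if the exponent is even, square the half-power; if odd, multiply by the base once.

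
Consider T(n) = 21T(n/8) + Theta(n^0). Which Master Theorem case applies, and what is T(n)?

Master Theorem for T(n) = 21T(n/8) + O(n^0):

a = 21, b = 8, c = 0
log_b(a) = log_8(21) = 1.4641

Case 1: c = 0 < log_8(21) = 1.4641
T(n) = O(n^(log_8 21))

For T(n) = 21T(n/8) + O(n^0): log_8(21) = 1.4641. This is Case 1 of the Master Theorem (c < log_b(a), work dominated by leaves), giving O(n^(log_8 21)).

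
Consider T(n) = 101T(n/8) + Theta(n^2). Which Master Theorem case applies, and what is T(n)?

Master Theorem for T(n) = 101T(n/8) + O(n^2):

a = 101, b = 8, c = 2
log_b(a) = log_8(101) = 2.2194

Case 1: c = 2 < log_8(101) = 2.2194
T(n) = O(n^(log_8 101))

For T(n) = 101T(n/8) + O(n^2): log_8(101) = 2.2194. This is Case 1 of the Master Theorem (c < log_b(a), work dominated by leaves), giving O(n^(log_8 101)).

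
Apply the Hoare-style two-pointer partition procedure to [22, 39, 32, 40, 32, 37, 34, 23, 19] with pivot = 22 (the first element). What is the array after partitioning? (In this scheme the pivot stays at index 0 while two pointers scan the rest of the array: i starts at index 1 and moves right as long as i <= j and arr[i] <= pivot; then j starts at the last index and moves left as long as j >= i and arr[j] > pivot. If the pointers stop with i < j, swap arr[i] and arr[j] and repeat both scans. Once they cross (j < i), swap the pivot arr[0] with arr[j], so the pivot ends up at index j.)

Hoare-style two-pointer partition with pivot = 22:

Initial array: [22, 39, 32, 40, 32, 37, 34, 23, 19]

Pointers start at i = 1, j = 8.
i stops at index 1 (arr[1]=39 > 22), j stops at index 8 (arr[8]=19 <= 22): swap arr[1] and arr[8], array becomes [22, 19, 32, 40, 32, 37, 34, 23, 39]
i ends at 2, j ends at 1: the pointers have crossed (j < i), so scanning stops.

Swap pivot arr[0] with arr[1] to place pivot at position 1: [19, 22, 32, 40, 32, 37, 34, 23, 39]
Pivot position: 1

After partitioning with pivot 22, the array becomes [19, 22, 32, 40, 32, 37, 34, 23, 39]. The pivot is placed at index 1. All elements to the left of the pivot are <= 22, and all elements to the right are > 22.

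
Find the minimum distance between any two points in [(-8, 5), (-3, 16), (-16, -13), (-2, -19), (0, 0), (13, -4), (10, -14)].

Computing all pairwise distances among 7 points:

d((-8, 5), (-3, 16)) = 12.083
d((-8, 5), (-16, -13)) = 19.6977
d((-8, 5), (-2, -19)) = 24.7386
d((-8, 5), (0, 0)) = 9.434 <-- minimum
d((-8, 5), (13, -4)) = 22.8473
d((-8, 5), (10, -14)) = 26.1725
d((-3, 16), (-16, -13)) = 31.7805
d((-3, 16), (-2, -19)) = 35.0143
d((-3, 16), (0, 0)) = 16.2788
d((-3, 16), (13, -4)) = 25.6125
d((-3, 16), (10, -14)) = 32.6956
d((-16, -13), (-2, -19)) = 15.2315
d((-16, -13), (0, 0)) = 20.6155
d((-16, -13), (13, -4)) = 30.3645
d((-16, -13), (10, -14)) = 26.0192
d((-2, -19), (0, 0)) = 19.105
d((-2, -19), (13, -4)) = 21.2132
d((-2, -19), (10, -14)) = 13.0
d((0, 0), (13, -4)) = 13.6015
d((0, 0), (10, -14)) = 17.2047
d((13, -4), (10, -14)) = 10.4403

Closest pair: (-8, 5) and (0, 0) with distance 9.434

The closest pair is (-8, 5) and (0, 0) with Euclidean distance 9.434. For 7 points, brute-force pairwise comparison is shown above. For large n, the divide-and-conquer algorithm (sort by x, recurse on halves, check the dividing strip) achieves O(n log n).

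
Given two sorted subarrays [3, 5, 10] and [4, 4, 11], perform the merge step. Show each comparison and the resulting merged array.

Merging process:

Compare 3 vs 4: take 3 from left. Merged: [3]
Compare 5 vs 4: take 4 from right. Merged: [3, 4]
Compare 5 vs 4: take 4 from right. Merged: [3, 4, 4]
Compare 5 vs 11: take 5 from left. Merged: [3, 4, 4, 5]
Compare 10 vs 11: take 10 from left. Merged: [3, 4, 4, 5, 10]
Append remaining from right: [11]. Merged: [3, 4, 4, 5, 10, 11]

Final merged array: [3, 4, 4, 5, 10, 11]
Total comparisons: 5

The merged array is [3, 4, 4, 5, 10, 11], requiring 5 comparisons. The merge step runs in O(n) time where n is the total number of elements.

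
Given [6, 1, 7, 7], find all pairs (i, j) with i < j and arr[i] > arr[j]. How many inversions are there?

Finding inversions in [6, 1, 7, 7]:

(0, 1): arr[0]=6 > arr[1]=1

Total inversions: 1

The array has 1 inversion(s): (0,1). Each pair (i,j) satisfies i < j and arr[i] > arr[j].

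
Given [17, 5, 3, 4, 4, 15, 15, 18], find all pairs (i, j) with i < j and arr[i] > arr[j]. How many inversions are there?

Finding inversions in [17, 5, 3, 4, 4, 15, 15, 18]:

(0, 1): arr[0]=17 > arr[1]=5
(0, 2): arr[0]=17 > arr[2]=3
(0, 3): arr[0]=17 > arr[3]=4
(0, 4): arr[0]=17 > arr[4]=4
(0, 5): arr[0]=17 > arr[5]=15
(0, 6): arr[0]=17 > arr[6]=15
(1, 2): arr[1]=5 > arr[2]=3
(1, 3): arr[1]=5 > arr[3]=4
(1, 4): arr[1]=5 > arr[4]=4

Total inversions: 9

The array has 9 inversion(s): (0,1), (0,2), (0,3), (0,4), (0,5), (0,6), (1,2), (1,3), (1,4). Each pair (i,j) satisfies i < j and arr[i] > arr[j].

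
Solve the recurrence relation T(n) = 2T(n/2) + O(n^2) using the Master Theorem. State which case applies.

Master Theorem for T(n) = 2T(n/2) + O(n^2):

a = 2, b = 2, c = 2
log_b(a) = log_2(2) = 1.0000

Case 3: c = 2 > log_2(2) = 1.0000
T(n) = O(n^2) = O(n^2)

For T(n) = 2T(n/2) + O(n^2): log_2(2) = 1.0000. This is Case 3 of the Master Theorem (c > log_b(a), work dominated by root), giving O(n^2).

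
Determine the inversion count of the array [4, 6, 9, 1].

Finding inversions in [4, 6, 9, 1]:

(0, 3): arr[0]=4 > arr[3]=1
(1, 3): arr[1]=6 > arr[3]=1
(2, 3): arr[2]=9 > arr[3]=1

Total inversions: 3

The array has 3 inversion(s): (0,3), (1,3), (2,3). Each pair (i,j) satisfies i < j and arr[i] > arr[j].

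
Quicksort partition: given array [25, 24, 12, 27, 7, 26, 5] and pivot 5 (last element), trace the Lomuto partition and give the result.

Lomuto partition with pivot = 5:

Initial array: [25, 24, 12, 27, 7, 26, 5]

arr[0]=25 > 5: no swap
arr[1]=24 > 5: no swap
arr[2]=12 > 5: no swap
arr[3]=27 > 5: no swap
arr[4]=7 > 5: no swap
arr[5]=26 > 5: no swap

Place pivot at position 0: [5, 24, 12, 27, 7, 26, 25]
Pivot position: 0

After partitioning with pivot 5, the array becomes [5, 24, 12, 27, 7, 26, 25]. The pivot is placed at index 0. All elements to the left of the pivot are <= 5, and all elements to the right are > 5.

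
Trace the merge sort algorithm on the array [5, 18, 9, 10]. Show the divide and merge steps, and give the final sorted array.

Merge sort trace:

Split: [5, 18, 9, 10] -> [5, 18] and [9, 10]
  Split: [5, 18] -> [5] and [18]
  Merge: [5] + [18] -> [5, 18]
  Split: [9, 10] -> [9] and [10]
  Merge: [9] + [10] -> [9, 10]
Merge: [5, 18] + [9, 10] -> [5, 9, 10, 18]

Final sorted array: [5, 9, 10, 18]

The merge sort proceeds by recursively splitting the array and merging sorted halves.
After all merges, the sorted array is [5, 9, 10, 18].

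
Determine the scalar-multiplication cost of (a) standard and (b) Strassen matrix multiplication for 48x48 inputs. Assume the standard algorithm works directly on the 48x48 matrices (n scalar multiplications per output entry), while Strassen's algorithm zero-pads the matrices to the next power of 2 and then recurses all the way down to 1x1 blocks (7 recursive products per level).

Matrix multiplication for 48x48 matrices:

Strassen's algorithm requires power-of-2 dimensions. Pad 48x48 to 64x64 (next power of 2).

Standard algorithm: 48^3 = 110592 multiplications
Strassen's algorithm: 7^(log2(64)) = 7^6 = 117649 multiplications
Difference: 110592 - 117649 = -7057 (Strassen uses MORE here due to padding overhead — for small or just-over-power-of-2 n, padding can outweigh the per-level savings)

Standard: 110592 multiplications (48^3). Strassen: 117649 multiplications (7^6, after padding to 64x64). Strassen reduces 8 recursive multiplications to 7 at each level.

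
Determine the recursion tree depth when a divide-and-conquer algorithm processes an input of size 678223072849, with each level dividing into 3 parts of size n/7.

For divide and conquer with division factor 7:

Problem sizes at each level:
Level 0: 678223072849
Level 1: 96889010407
Level 2: 13841287201
Level 3: 1977326743
Level 4: 282475249
Level 5: 40353607
Level 6: 5764801
Level 7: 823543
Level 8: 117649
Level 9: 16807
Level 10: 2401
Level 11: 343
Level 12: 49
Level 13: 7
Level 14: 1

The root is level 0 and the size-1 base case is level 14 (the tree spans levels 0 through 14, i.e. 15 levels counting the root), so the depth is the number of divisions: log_7(678223072849) = 14

The recursion tree depth is log_7(678223072849) = 14. At each level, the problem size is divided by 7, so it takes 14 divisions to reduce to a base case of size 1. The algorithm makes 3 recursive calls at each level.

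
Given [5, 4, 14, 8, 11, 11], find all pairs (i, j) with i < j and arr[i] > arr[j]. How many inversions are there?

Finding inversions in [5, 4, 14, 8, 11, 11]:

(0, 1): arr[0]=5 > arr[1]=4
(2, 3): arr[2]=14 > arr[3]=8
(2, 4): arr[2]=14 > arr[4]=11
(2, 5): arr[2]=14 > arr[5]=11

Total inversions: 4

The array has 4 inversion(s): (0,1), (2,3), (2,4), (2,5). Each pair (i,j) satisfies i < j and arr[i] > arr[j].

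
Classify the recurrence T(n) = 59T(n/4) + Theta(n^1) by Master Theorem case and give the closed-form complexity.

Master Theorem for T(n) = 59T(n/4) + O(n^1):

a = 59, b = 4, c = 1
log_b(a) = log_4(59) = 2.9413

Case 1: c = 1 < log_4(59) = 2.9413
T(n) = O(n^(log_4 59))

For T(n) = 59T(n/4) + O(n^1): log_4(59) = 2.9413. This is Case 1 of the Master Theorem (c < log_b(a), work dominated by leaves), giving O(n^(log_4 59)).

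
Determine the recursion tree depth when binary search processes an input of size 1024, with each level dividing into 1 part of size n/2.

For divide and conquer with division factor 2:

Problem sizes at each level:
Level 0: 1024
Level 1: 512
Level 2: 256
Level 3: 128
Level 4: 64
Level 5: 32
Level 6: 16
Level 7: 8
Level 8: 4
Level 9: 2
Level 10: 1

The root is level 0 and the size-1 base case is level 10 (the tree spans levels 0 through 10, i.e. 11 levels counting the root), so the depth is the number of divisions: log_2(1024) = 10

The recursion tree depth is log_2(1024) = 10. At each level, the problem size is divided by 2, so it takes 10 divisions to reduce to a base case of size 1. The algorithm makes 1 recursive call at each level.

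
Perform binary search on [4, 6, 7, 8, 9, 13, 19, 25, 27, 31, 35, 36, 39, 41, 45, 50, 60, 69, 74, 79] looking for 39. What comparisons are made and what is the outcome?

Binary search for 39 in [4, 6, 7, 8, 9, 13, 19, 25, 27, 31, 35, 36, 39, 41, 45, 50, 60, 69, 74, 79]:

lo=0, hi=19, mid=9, arr[mid]=31 -> 31 < 39, search right half
lo=10, hi=19, mid=14, arr[mid]=45 -> 45 > 39, search left half
lo=10, hi=13, mid=11, arr[mid]=36 -> 36 < 39, search right half
lo=12, hi=13, mid=12, arr[mid]=39 -> Found target at index 12!

Binary search finds 39 at index 12 after 4 comparisons. The search repeatedly halves the search space by comparing with the middle element.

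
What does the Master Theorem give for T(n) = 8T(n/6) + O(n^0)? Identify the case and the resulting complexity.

Master Theorem for T(n) = 8T(n/6) + O(n^0):

a = 8, b = 6, c = 0
log_b(a) = log_6(8) = 1.1606

Case 1: c = 0 < log_6(8) = 1.1606
T(n) = O(n^(log_6 8))

For T(n) = 8T(n/6) + O(n^0): log_6(8) = 1.1606. This is Case 1 of the Master Theorem (c < log_b(a), work dominated by leaves), giving O(n^(log_6 8)).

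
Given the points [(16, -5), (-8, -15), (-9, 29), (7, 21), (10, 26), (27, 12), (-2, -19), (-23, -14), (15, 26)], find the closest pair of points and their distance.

Computing all pairwise distances among 9 points:

d((16, -5), (-8, -15)) = 26.0
d((16, -5), (-9, 29)) = 42.2019
d((16, -5), (7, 21)) = 27.5136
d((16, -5), (10, 26)) = 31.5753
d((16, -5), (27, 12)) = 20.2485
d((16, -5), (-2, -19)) = 22.8035
d((16, -5), (-23, -14)) = 40.025
d((16, -5), (15, 26)) = 31.0161
d((-8, -15), (-9, 29)) = 44.0114
d((-8, -15), (7, 21)) = 39.0
d((-8, -15), (10, 26)) = 44.7772
d((-8, -15), (27, 12)) = 44.2041
d((-8, -15), (-2, -19)) = 7.2111
d((-8, -15), (-23, -14)) = 15.0333
d((-8, -15), (15, 26)) = 47.0106
d((-9, 29), (7, 21)) = 17.8885
d((-9, 29), (10, 26)) = 19.2354
d((-9, 29), (27, 12)) = 39.8121
d((-9, 29), (-2, -19)) = 48.5077
d((-9, 29), (-23, -14)) = 45.2217
d((-9, 29), (15, 26)) = 24.1868
d((7, 21), (10, 26)) = 5.831
d((7, 21), (27, 12)) = 21.9317
d((7, 21), (-2, -19)) = 41.0
d((7, 21), (-23, -14)) = 46.0977
d((7, 21), (15, 26)) = 9.434
d((10, 26), (27, 12)) = 22.0227
d((10, 26), (-2, -19)) = 46.5725
d((10, 26), (-23, -14)) = 51.8556
d((10, 26), (15, 26)) = 5.0 <-- minimum
d((27, 12), (-2, -19)) = 42.45
d((27, 12), (-23, -14)) = 56.356
d((27, 12), (15, 26)) = 18.4391
d((-2, -19), (-23, -14)) = 21.587
d((-2, -19), (15, 26)) = 48.1041
d((-23, -14), (15, 26)) = 55.1725

Closest pair: (10, 26) and (15, 26) with distance 5.0

The closest pair is (10, 26) and (15, 26) with Euclidean distance 5.0. For 9 points, brute-force pairwise comparison is shown above. For large n, the divide-and-conquer algorithm (sort by x, recurse on halves, check the dividing strip) achieves O(n log n).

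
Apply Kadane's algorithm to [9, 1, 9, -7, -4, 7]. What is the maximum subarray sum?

Using Kadane's algorithm on [9, 1, 9, -7, -4, 7]:

Scanning through the array:
Position 1 (value 1): max_ending_here = 10, max_so_far = 10
Position 2 (value 9): max_ending_here = 19, max_so_far = 19
Position 3 (value -7): max_ending_here = 12, max_so_far = 19
Position 4 (value -4): max_ending_here = 8, max_so_far = 19
Position 5 (value 7): max_ending_here = 15, max_so_far = 19

Maximum subarray: [9, 1, 9]
Maximum sum: 19

The maximum subarray is [9, 1, 9] with sum 19. This subarray runs from index 0 to index 2.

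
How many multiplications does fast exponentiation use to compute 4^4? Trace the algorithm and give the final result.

Computing 4^4 by squaring (build up from 4^1; each line after the first costs one multiplication):

4^1 = 4
4^2 = (4^1)^2 = 4^2 = 16
4^4 = (4^2)^2 = 16^2 = 256

Result: 256
Multiplications needed: 2 (2 lines after 4^1)

4^4 = 256. Using exponentiation by squaring, this requires 2 multiplications. The key idea: if the exponent is even, square the half-power; if odd, multiply by the base once.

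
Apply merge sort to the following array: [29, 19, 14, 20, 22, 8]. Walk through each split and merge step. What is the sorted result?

Merge sort trace:

Split: [29, 19, 14, 20, 22, 8] -> [29, 19, 14] and [20, 22, 8]
  Split: [29, 19, 14] -> [29] and [19, 14]
    Split: [19, 14] -> [19] and [14]
    Merge: [19] + [14] -> [14, 19]
  Merge: [29] + [14, 19] -> [14, 19, 29]
  Split: [20, 22, 8] -> [20] and [22, 8]
    Split: [22, 8] -> [22] and [8]
    Merge: [22] + [8] -> [8, 22]
  Merge: [20] + [8, 22] -> [8, 20, 22]
Merge: [14, 19, 29] + [8, 20, 22] -> [8, 14, 19, 20, 22, 29]

Final sorted array: [8, 14, 19, 20, 22, 29]

The merge sort proceeds by recursively splitting the array and merging sorted halves.
After all merges, the sorted array is [8, 14, 19, 20, 22, 29].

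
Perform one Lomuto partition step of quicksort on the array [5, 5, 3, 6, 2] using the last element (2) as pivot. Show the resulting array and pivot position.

Lomuto partition with pivot = 2:

Initial array: [5, 5, 3, 6, 2]

arr[0]=5 > 2: no swap
arr[1]=5 > 2: no swap
arr[2]=3 > 2: no swap
arr[3]=6 > 2: no swap

Place pivot at position 0: [2, 5, 3, 6, 5]
Pivot position: 0

After partitioning with pivot 2, the array becomes [2, 5, 3, 6, 5]. The pivot is placed at index 0. All elements to the left of the pivot are <= 2, and all elements to the right are > 2.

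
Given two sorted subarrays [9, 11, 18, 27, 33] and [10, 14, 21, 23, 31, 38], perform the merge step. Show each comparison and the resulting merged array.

Merging process:

Compare 9 vs 10: take 9 from left. Merged: [9]
Compare 11 vs 10: take 10 from right. Merged: [9, 10]
Compare 11 vs 14: take 11 from left. Merged: [9, 10, 11]
Compare 18 vs 14: take 14 from right. Merged: [9, 10, 11, 14]
Compare 18 vs 21: take 18 from left. Merged: [9, 10, 11, 14, 18]
Compare 27 vs 21: take 21 from right. Merged: [9, 10, 11, 14, 18, 21]
Compare 27 vs 23: take 23 from right. Merged: [9, 10, 11, 14, 18, 21, 23]
Compare 27 vs 31: take 27 from left. Merged: [9, 10, 11, 14, 18, 21, 23, 27]
Compare 33 vs 31: take 31 from right. Merged: [9, 10, 11, 14, 18, 21, 23, 27, 31]
Compare 33 vs 38: take 33 from left. Merged: [9, 10, 11, 14, 18, 21, 23, 27, 31, 33]
Append remaining from right: [38]. Merged: [9, 10, 11, 14, 18, 21, 23, 27, 31, 33, 38]

Final merged array: [9, 10, 11, 14, 18, 21, 23, 27, 31, 33, 38]
Total comparisons: 10

The merged array is [9, 10, 11, 14, 18, 21, 23, 27, 31, 33, 38], requiring 10 comparisons. The merge step runs in O(n) time where n is the total number of elements.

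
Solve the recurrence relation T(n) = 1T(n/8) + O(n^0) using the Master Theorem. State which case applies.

Master Theorem for T(n) = 1T(n/8) + O(n^0):

a = 1, b = 8, c = 0
log_b(a) = log_8(1) = 0.0000

Case 2: c = 0 = log_8(1) = 0.0000
T(n) = O(n^0 log n) = O(log n)

For T(n) = 1T(n/8) + O(n^0): log_8(1) = 0.0000. This is Case 2 of the Master Theorem (c = log_b(a), equal work at all levels), giving O(log n).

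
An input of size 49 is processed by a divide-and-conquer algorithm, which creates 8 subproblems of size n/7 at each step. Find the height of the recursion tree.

For divide and conquer with division factor 7:

Problem sizes at each level:
Level 0: 49
Level 1: 7
Level 2: 1

The root is level 0 and the size-1 base case is level 2 (the tree spans levels 0 through 2, i.e. 3 levels counting the root), so the depth is the number of divisions: log_7(49) = 2

The recursion tree depth is log_7(49) = 2. At each level, the problem size is divided by 7, so it takes 2 divisions to reduce to a base case of size 1. The algorithm makes 8 recursive calls at each level.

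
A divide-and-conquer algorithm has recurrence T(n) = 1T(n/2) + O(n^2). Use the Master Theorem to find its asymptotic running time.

Master Theorem for T(n) = 1T(n/2) + O(n^2):

a = 1, b = 2, c = 2
log_b(a) = log_2(1) = 0.0000

Case 3: c = 2 > log_2(1) = 0.0000
T(n) = O(n^2) = O(n^2)

For T(n) = 1T(n/2) + O(n^2): log_2(1) = 0.0000. This is Case 3 of the Master Theorem (c > log_b(a), work dominated by root), giving O(n^2).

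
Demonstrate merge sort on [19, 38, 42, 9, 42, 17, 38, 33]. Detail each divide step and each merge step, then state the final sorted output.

Merge sort trace:

Split: [19, 38, 42, 9, 42, 17, 38, 33] -> [19, 38, 42, 9] and [42, 17, 38, 33]
  Split: [19, 38, 42, 9] -> [19, 38] and [42, 9]
    Split: [19, 38] -> [19] and [38]
    Merge: [19] + [38] -> [19, 38]
    Split: [42, 9] -> [42] and [9]
    Merge: [42] + [9] -> [9, 42]
  Merge: [19, 38] + [9, 42] -> [9, 19, 38, 42]
  Split: [42, 17, 38, 33] -> [42, 17] and [38, 33]
    Split: [42, 17] -> [42] and [17]
    Merge: [42] + [17] -> [17, 42]
    Split: [38, 33] -> [38] and [33]
    Merge: [38] + [33] -> [33, 38]
  Merge: [17, 42] + [33, 38] -> [17, 33, 38, 42]
Merge: [9, 19, 38, 42] + [17, 33, 38, 42] -> [9, 17, 19, 33, 38, 38, 42, 42]

Final sorted array: [9, 17, 19, 33, 38, 38, 42, 42]

The merge sort proceeds by recursively splitting the array and merging sorted halves.
After all merges, the sorted array is [9, 17, 19, 33, 38, 38, 42, 42].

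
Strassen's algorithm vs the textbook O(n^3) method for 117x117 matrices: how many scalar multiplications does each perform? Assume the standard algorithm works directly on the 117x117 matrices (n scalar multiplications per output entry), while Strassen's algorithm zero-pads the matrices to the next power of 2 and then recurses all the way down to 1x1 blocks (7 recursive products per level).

Matrix multiplication for 117x117 matrices:

Strassen's algorithm requires power-of-2 dimensions. Pad 117x117 to 128x128 (next power of 2).

Standard algorithm: 117^3 = 1601613 multiplications
Strassen's algorithm: 7^(log2(128)) = 7^7 = 823543 multiplications
Savings: 1601613 - 823543 = 778070 multiplications

Standard: 1601613 multiplications (117^3). Strassen: 823543 multiplications (7^7, after padding to 128x128). Strassen reduces 8 recursive multiplications to 7 at each level.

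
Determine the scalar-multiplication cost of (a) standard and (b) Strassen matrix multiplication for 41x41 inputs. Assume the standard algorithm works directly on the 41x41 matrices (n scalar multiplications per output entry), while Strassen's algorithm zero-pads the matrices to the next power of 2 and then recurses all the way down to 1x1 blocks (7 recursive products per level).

Matrix multiplication for 41x41 matrices:

Strassen's algorithm requires power-of-2 dimensions. Pad 41x41 to 64x64 (next power of 2).

Standard algorithm: 41^3 = 68921 multiplications
Strassen's algorithm: 7^(log2(64)) = 7^6 = 117649 multiplications
Difference: 68921 - 117649 = -48728 (Strassen uses MORE here due to padding overhead — for small or just-over-power-of-2 n, padding can outweigh the per-level savings)

Standard: 68921 multiplications (41^3). Strassen: 117649 multiplications (7^6, after padding to 64x64). Strassen reduces 8 recursive multiplications to 7 at each level.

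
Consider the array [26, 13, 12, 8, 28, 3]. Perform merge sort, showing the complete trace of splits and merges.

Merge sort trace:

Split: [26, 13, 12, 8, 28, 3] -> [26, 13, 12] and [8, 28, 3]
  Split: [26, 13, 12] -> [26] and [13, 12]
    Split: [13, 12] -> [13] and [12]
    Merge: [13] + [12] -> [12, 13]
  Merge: [26] + [12, 13] -> [12, 13, 26]
  Split: [8, 28, 3] -> [8] and [28, 3]
    Split: [28, 3] -> [28] and [3]
    Merge: [28] + [3] -> [3, 28]
  Merge: [8] + [3, 28] -> [3, 8, 28]
Merge: [12, 13, 26] + [3, 8, 28] -> [3, 8, 12, 13, 26, 28]

Final sorted array: [3, 8, 12, 13, 26, 28]

The merge sort proceeds by recursively splitting the array and merging sorted halves.
After all merges, the sorted array is [3, 8, 12, 13, 26, 28].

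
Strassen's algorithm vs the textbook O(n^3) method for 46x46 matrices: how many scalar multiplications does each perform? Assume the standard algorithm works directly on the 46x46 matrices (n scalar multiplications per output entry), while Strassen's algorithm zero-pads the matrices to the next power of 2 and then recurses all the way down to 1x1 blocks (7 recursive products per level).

Matrix multiplication for 46x46 matrices:

Strassen's algorithm requires power-of-2 dimensions. Pad 46x46 to 64x64 (next power of 2).

Standard algorithm: 46^3 = 97336 multiplications
Strassen's algorithm: 7^(log2(64)) = 7^6 = 117649 multiplications
Difference: 97336 - 117649 = -20313 (Strassen uses MORE here due to padding overhead — for small or just-over-power-of-2 n, padding can outweigh the per-level savings)

Standard: 97336 multiplications (46^3). Strassen: 117649 multiplications (7^6, after padding to 64x64). Strassen reduces 8 recursive multiplications to 7 at each level.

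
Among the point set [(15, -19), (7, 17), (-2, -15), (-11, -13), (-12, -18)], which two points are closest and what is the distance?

Computing all pairwise distances among 5 points:

d((15, -19), (7, 17)) = 36.8782
d((15, -19), (-2, -15)) = 17.4642
d((15, -19), (-11, -13)) = 26.6833
d((15, -19), (-12, -18)) = 27.0185
d((7, 17), (-2, -15)) = 33.2415
d((7, 17), (-11, -13)) = 34.9857
d((7, 17), (-12, -18)) = 39.8246
d((-2, -15), (-11, -13)) = 9.2195
d((-2, -15), (-12, -18)) = 10.4403
d((-11, -13), (-12, -18)) = 5.099 <-- minimum

Closest pair: (-11, -13) and (-12, -18) with distance 5.099

The closest pair is (-11, -13) and (-12, -18) with Euclidean distance 5.099. For 5 points, brute-force pairwise comparison is shown above. For large n, the divide-and-conquer algorithm (sort by x, recurse on halves, check the dividing strip) achieves O(n log n).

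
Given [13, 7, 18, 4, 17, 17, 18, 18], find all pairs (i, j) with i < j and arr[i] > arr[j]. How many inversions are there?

Finding inversions in [13, 7, 18, 4, 17, 17, 18, 18]:

(0, 1): arr[0]=13 > arr[1]=7
(0, 3): arr[0]=13 > arr[3]=4
(1, 3): arr[1]=7 > arr[3]=4
(2, 3): arr[2]=18 > arr[3]=4
(2, 4): arr[2]=18 > arr[4]=17
(2, 5): arr[2]=18 > arr[5]=17

Total inversions: 6

The array has 6 inversion(s): (0,1), (0,3), (1,3), (2,3), (2,4), (2,5). Each pair (i,j) satisfies i < j and arr[i] > arr[j].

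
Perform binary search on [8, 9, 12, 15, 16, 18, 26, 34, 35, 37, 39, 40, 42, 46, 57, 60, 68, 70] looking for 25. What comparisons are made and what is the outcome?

Binary search for 25 in [8, 9, 12, 15, 16, 18, 26, 34, 35, 37, 39, 40, 42, 46, 57, 60, 68, 70]:

lo=0, hi=17, mid=8, arr[mid]=35 -> 35 > 25, search left half
lo=0, hi=7, mid=3, arr[mid]=15 -> 15 < 25, search right half
lo=4, hi=7, mid=5, arr[mid]=18 -> 18 < 25, search right half
lo=6, hi=7, mid=6, arr[mid]=26 -> 26 > 25, search left half
lo=6 > hi=5, target 25 not found

Binary search determines that 25 is not in the array after 4 comparisons. The search space was exhausted without finding the target.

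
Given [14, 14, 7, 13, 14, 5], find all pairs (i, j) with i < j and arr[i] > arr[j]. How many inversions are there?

Finding inversions in [14, 14, 7, 13, 14, 5]:

(0, 2): arr[0]=14 > arr[2]=7
(0, 3): arr[0]=14 > arr[3]=13
(0, 5): arr[0]=14 > arr[5]=5
(1, 2): arr[1]=14 > arr[2]=7
(1, 3): arr[1]=14 > arr[3]=13
(1, 5): arr[1]=14 > arr[5]=5
(2, 5): arr[2]=7 > arr[5]=5
(3, 5): arr[3]=13 > arr[5]=5
(4, 5): arr[4]=14 > arr[5]=5

Total inversions: 9

The array has 9 inversion(s): (0,2), (0,3), (0,5), (1,2), (1,3), (1,5), (2,5), (3,5), (4,5). Each pair (i,j) satisfies i < j and arr[i] > arr[j].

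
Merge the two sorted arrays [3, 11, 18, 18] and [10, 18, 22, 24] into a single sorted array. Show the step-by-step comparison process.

Merging process:

Compare 3 vs 10: take 3 from left. Merged: [3]
Compare 11 vs 10: take 10 from right. Merged: [3, 10]
Compare 11 vs 18: take 11 from left. Merged: [3, 10, 11]
Compare 18 vs 18: take 18 from left. Merged: [3, 10, 11, 18]
Compare 18 vs 18: take 18 from left. Merged: [3, 10, 11, 18, 18]
Append remaining from right: [18, 22, 24]. Merged: [3, 10, 11, 18, 18, 18, 22, 24]

Final merged array: [3, 10, 11, 18, 18, 18, 22, 24]
Total comparisons: 5

The merged array is [3, 10, 11, 18, 18, 18, 22, 24], requiring 5 comparisons. The merge step runs in O(n) time where n is the total number of elements.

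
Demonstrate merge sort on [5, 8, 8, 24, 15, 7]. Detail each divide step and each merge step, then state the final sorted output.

Merge sort trace:

Split: [5, 8, 8, 24, 15, 7] -> [5, 8, 8] and [24, 15, 7]
  Split: [5, 8, 8] -> [5] and [8, 8]
    Split: [8, 8] -> [8] and [8]
    Merge: [8] + [8] -> [8, 8]
  Merge: [5] + [8, 8] -> [5, 8, 8]
  Split: [24, 15, 7] -> [24] and [15, 7]
    Split: [15, 7] -> [15] and [7]
    Merge: [15] + [7] -> [7, 15]
  Merge: [24] + [7, 15] -> [7, 15, 24]
Merge: [5, 8, 8] + [7, 15, 24] -> [5, 7, 8, 8, 15, 24]

Final sorted array: [5, 7, 8, 8, 15, 24]

The merge sort proceeds by recursively splitting the array and merging sorted halves.
After all merges, the sorted array is [5, 7, 8, 8, 15, 24].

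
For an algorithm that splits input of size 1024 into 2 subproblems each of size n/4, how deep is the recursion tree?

For divide and conquer with division factor 4:

Problem sizes at each level:
Level 0: 1024
Level 1: 256
Level 2: 64
Level 3: 16
Level 4: 4
Level 5: 1

The root is level 0 and the size-1 base case is level 5 (the tree spans levels 0 through 5, i.e. 6 levels counting the root), so the depth is the number of divisions: log_4(1024) = 5

The recursion tree depth is log_4(1024) = 5. At each level, the problem size is divided by 4, so it takes 5 divisions to reduce to a base case of size 1. The algorithm makes 2 recursive calls at each level.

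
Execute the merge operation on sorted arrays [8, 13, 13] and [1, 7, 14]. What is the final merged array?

Merging process:

Compare 8 vs 1: take 1 from right. Merged: [1]
Compare 8 vs 7: take 7 from right. Merged: [1, 7]
Compare 8 vs 14: take 8 from left. Merged: [1, 7, 8]
Compare 13 vs 14: take 13 from left. Merged: [1, 7, 8, 13]
Compare 13 vs 14: take 13 from left. Merged: [1, 7, 8, 13, 13]
Append remaining from right: [14]. Merged: [1, 7, 8, 13, 13, 14]

Final merged array: [1, 7, 8, 13, 13, 14]
Total comparisons: 5

The merged array is [1, 7, 8, 13, 13, 14], requiring 5 comparisons. The merge step runs in O(n) time where n is the total number of elements.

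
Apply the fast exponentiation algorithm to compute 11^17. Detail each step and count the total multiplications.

Computing 11^17 by squaring (build up from 11^1; each line after the first costs one multiplication):

11^1 = 11
11^2 = (11^1)^2 = 11^2 = 121
11^4 = (11^2)^2 = 121^2 = 14641
11^8 = (11^4)^2 = 14641^2 = 214358881
11^16 = (11^8)^2 = 214358881^2 = 45949729863572161
11^17 = 11 * 11^16 = 11 * 45949729863572161 = 505447028499293771

Result: 505447028499293771
Multiplications needed: 5 (5 lines after 11^1)

11^17 = 505447028499293771. Using exponentiation by squaring, this requires 5 multiplications. The key idea: if the exponent is even, square the half-power; if odd, multiply by the base once.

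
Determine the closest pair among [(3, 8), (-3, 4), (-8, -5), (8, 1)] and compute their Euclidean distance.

Computing all pairwise distances among 4 points:

d((3, 8), (-3, 4)) = 7.2111 <-- minimum
d((3, 8), (-8, -5)) = 17.0294
d((3, 8), (8, 1)) = 8.6023
d((-3, 4), (-8, -5)) = 10.2956
d((-3, 4), (8, 1)) = 11.4018
d((-8, -5), (8, 1)) = 17.088

Closest pair: (3, 8) and (-3, 4) with distance 7.2111

The closest pair is (3, 8) and (-3, 4) with Euclidean distance 7.2111. For 4 points, brute-force pairwise comparison is shown above. For large n, the divide-and-conquer algorithm (sort by x, recurse on halves, check the dividing strip) achieves O(n log n).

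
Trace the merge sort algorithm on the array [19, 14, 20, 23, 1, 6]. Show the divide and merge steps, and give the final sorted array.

Merge sort trace:

Split: [19, 14, 20, 23, 1, 6] -> [19, 14, 20] and [23, 1, 6]
  Split: [19, 14, 20] -> [19] and [14, 20]
    Split: [14, 20] -> [14] and [20]
    Merge: [14] + [20] -> [14, 20]
  Merge: [19] + [14, 20] -> [14, 19, 20]
  Split: [23, 1, 6] -> [23] and [1, 6]
    Split: [1, 6] -> [1] and [6]
    Merge: [1] + [6] -> [1, 6]
  Merge: [23] + [1, 6] -> [1, 6, 23]
Merge: [14, 19, 20] + [1, 6, 23] -> [1, 6, 14, 19, 20, 23]

Final sorted array: [1, 6, 14, 19, 20, 23]

The merge sort proceeds by recursively splitting the array and merging sorted halves.
After all merges, the sorted array is [1, 6, 14, 19, 20, 23].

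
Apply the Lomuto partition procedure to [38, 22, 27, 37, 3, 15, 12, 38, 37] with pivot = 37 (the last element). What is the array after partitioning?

Lomuto partition with pivot = 37:

Initial array: [38, 22, 27, 37, 3, 15, 12, 38, 37]

arr[0]=38 > 37: no swap
arr[1]=22 <= 37: swap with position 0, array becomes [22, 38, 27, 37, 3, 15, 12, 38, 37]
arr[2]=27 <= 37: swap with position 1, array becomes [22, 27, 38, 37, 3, 15, 12, 38, 37]
arr[3]=37 <= 37: swap with position 2, array becomes [22, 27, 37, 38, 3, 15, 12, 38, 37]
arr[4]=3 <= 37: swap with position 3, array becomes [22, 27, 37, 3, 38, 15, 12, 38, 37]
arr[5]=15 <= 37: swap with position 4, array becomes [22, 27, 37, 3, 15, 38, 12, 38, 37]
arr[6]=12 <= 37: swap with position 5, array becomes [22, 27, 37, 3, 15, 12, 38, 38, 37]
arr[7]=38 > 37: no swap

Place pivot at position 6: [22, 27, 37, 3, 15, 12, 37, 38, 38]
Pivot position: 6

After partitioning with pivot 37, the array becomes [22, 27, 37, 3, 15, 12, 37, 38, 38]. The pivot is placed at index 6. All elements to the left of the pivot are <= 37, and all elements to the right are > 37.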